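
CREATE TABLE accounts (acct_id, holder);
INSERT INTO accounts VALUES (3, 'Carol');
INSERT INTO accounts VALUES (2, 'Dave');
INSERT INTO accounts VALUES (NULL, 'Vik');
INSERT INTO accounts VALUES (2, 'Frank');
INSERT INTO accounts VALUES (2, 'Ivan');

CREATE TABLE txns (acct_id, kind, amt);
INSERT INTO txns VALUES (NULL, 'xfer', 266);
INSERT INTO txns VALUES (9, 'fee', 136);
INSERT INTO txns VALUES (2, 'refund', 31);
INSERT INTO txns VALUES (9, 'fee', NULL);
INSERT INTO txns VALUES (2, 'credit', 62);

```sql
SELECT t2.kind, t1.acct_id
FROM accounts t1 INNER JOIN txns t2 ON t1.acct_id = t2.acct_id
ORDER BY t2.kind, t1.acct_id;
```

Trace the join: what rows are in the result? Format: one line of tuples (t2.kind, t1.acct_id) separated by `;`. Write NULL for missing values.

INNER JOIN keeps only pairs where the ON condition holds.
Matching on t1.acct_id = t2.acct_id. A NULL in a compared column never satisfies the condition.
Matched pairs: 6.

(credit, 2); (credit, 2); (credit, 2); (refund, 2); (refund, 2); (refund, 2)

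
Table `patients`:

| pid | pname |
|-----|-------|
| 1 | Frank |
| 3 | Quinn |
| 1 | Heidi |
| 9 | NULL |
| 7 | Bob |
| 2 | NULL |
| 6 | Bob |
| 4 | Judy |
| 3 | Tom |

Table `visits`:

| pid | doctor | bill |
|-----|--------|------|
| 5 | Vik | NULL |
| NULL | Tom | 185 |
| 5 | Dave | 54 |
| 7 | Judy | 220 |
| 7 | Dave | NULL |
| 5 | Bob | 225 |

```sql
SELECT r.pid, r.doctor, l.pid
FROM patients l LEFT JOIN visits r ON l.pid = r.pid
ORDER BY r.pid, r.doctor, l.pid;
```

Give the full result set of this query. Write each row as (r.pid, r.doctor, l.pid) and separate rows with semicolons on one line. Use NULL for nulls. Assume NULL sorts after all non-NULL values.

LEFT JOIN keeps every row from `patients`; unmatched rows get NULL for `visits`'s columns.
Matching on l.pid = r.pid. A NULL in a compared column never satisfies the condition.
- l row (pid=1): no match → kept, r columns NULL.
- l row (pid=3): no match → kept, r columns NULL.
- l row (pid=1): no match → kept, r columns NULL.
- l row (pid=9): no match → kept, r columns NULL.
- l row (pid=7): matches 2 r row(s) → 2 output row(s).
- l row (pid=2): no match → kept, r columns NULL.
- l row (pid=6): no match → kept, r columns NULL.
- l row (pid=4): no match → kept, r columns NULL.
- l row (pid=3): no match → kept, r columns NULL.
After projecting and ordering:
r.pid | r.doctor | l.pid
7 | Dave | 7
7 | Judy | 7
NULL | NULL | 1
NULL | NULL | 1
NULL | NULL | 2
NULL | NULL | 3
NULL | NULL | 3
NULL | NULL | 4
NULL | NULL | 6
NULL | NULL | 9

(7, Dave, 7); (7, Judy, 7); (NULL, NULL, 1); (NULL, NULL, 1); (NULL, NULL, 2); (NULL, NULL, 3); (NULL, NULL, 3); (NULL, NULL, 4); (NULL, NULL, 6); (NULL, NULL, 9)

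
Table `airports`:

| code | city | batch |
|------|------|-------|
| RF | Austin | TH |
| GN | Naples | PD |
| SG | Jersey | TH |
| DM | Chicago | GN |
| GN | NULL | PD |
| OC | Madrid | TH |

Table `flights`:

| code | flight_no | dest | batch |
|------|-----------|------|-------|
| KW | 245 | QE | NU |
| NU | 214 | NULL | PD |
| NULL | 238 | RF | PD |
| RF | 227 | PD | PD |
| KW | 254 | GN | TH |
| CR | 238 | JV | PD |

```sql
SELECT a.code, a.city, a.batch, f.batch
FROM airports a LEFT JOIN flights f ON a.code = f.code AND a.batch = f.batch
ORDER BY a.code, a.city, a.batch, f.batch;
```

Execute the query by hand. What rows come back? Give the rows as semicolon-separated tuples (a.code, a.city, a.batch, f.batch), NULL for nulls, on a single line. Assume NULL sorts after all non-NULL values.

(DM, Chicago, GN, NULL); (GN, Naples, PD, NULL); (GN, NULL, PD, NULL); (OC, Madrid, TH, NULL); (RF, Austin, TH, NULL); (SG, Jersey, TH, NULL)

LEFT JOIN keeps every row from `airports`; unmatched rows get NULL for `flights`'s columns.
Matching on a.code = f.code AND a.batch = f.batch. A NULL in a compared column never satisfies the condition.
- a (code=RF, batch=TH) has no partner → padded with NULL.
- a (code=GN, batch=PD) has no partner → padded with NULL.
- a (code=SG, batch=TH) has no partner → padded with NULL.
- a (code=DM, batch=GN) has no partner → padded with NULL.
- a (code=GN, batch=PD) has no partner → padded with NULL.
- a (code=OC, batch=TH) has no partner → padded with NULL.
After projecting and ordering:
a.code | a.city | a.batch | f.batch
DM | Chicago | GN | NULL
GN | Naples | PD | NULL
GN | NULL | PD | NULL
OC | Madrid | TH | NULL
RF | Austin | TH | NULL
SG | Jersey | TH | NULL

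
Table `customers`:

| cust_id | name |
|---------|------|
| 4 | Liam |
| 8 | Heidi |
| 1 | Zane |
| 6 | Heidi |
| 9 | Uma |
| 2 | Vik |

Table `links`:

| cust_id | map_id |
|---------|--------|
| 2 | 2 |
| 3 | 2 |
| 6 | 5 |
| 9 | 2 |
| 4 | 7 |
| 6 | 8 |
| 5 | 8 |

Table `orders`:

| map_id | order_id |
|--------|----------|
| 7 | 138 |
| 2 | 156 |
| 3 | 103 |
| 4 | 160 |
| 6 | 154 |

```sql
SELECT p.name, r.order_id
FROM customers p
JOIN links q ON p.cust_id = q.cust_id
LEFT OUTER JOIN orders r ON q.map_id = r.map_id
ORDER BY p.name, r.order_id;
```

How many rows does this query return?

5

Joins associate left-to-right: customers INNER JOIN links on cust_id gives 5 intermediate row(s).
Then LEFT JOIN `orders r` on map_id: each of those 5 rows is kept; rows whose q.map_id has no match in r get NULL for r's columns.
Result: 5 row(s).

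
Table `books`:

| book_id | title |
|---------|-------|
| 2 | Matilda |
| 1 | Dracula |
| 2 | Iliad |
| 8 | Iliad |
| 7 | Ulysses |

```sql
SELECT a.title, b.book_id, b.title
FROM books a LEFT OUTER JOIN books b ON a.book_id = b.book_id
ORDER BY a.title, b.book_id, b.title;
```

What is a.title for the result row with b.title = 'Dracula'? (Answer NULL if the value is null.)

LEFT JOIN keeps every row from `books a`; unmatched rows get NULL for `books b`'s columns.
Matching on a.book_id = b.book_id.
- a row (book_id=2): matches 2 b row(s) → 2 output row(s).
- a row (book_id=1): matches 1 b row(s) → 1 output row(s).
- a row (book_id=2): matches 2 b row(s) → 2 output row(s).
- a row (book_id=8): matches 1 b row(s) → 1 output row(s).
- a row (book_id=7): matches 1 b row(s) → 1 output row(s).

Dracula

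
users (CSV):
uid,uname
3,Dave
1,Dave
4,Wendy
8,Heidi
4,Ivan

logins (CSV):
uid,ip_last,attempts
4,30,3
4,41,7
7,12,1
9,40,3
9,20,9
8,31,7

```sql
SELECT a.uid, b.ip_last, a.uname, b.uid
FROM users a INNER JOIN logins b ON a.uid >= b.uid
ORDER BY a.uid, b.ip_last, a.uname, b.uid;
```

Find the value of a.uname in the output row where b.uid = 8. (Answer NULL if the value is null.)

INNER JOIN keeps only pairs where the ON condition holds.
Matching on a.uid >= b.uid.
- uid=3: no matching b row, dropped.
- uid=1: no matching b row, dropped.
- uid=4: 2 matching b row(s), so 2 row(s) emitted.
- uid=8: 4 matching b row(s), so 4 row(s) emitted.
- uid=4: 2 matching b row(s), so 2 row(s) emitted.

Heidi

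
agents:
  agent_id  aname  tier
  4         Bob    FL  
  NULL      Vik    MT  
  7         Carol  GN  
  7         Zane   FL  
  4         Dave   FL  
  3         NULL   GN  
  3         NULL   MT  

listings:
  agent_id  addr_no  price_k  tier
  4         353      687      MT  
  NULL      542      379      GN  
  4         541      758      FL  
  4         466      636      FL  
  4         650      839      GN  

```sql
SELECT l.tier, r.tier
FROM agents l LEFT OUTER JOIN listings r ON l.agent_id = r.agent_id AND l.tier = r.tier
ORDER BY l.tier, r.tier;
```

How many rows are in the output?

LEFT JOIN keeps every row from `agents`; unmatched rows get NULL for `listings`'s columns.
Matching on l.agent_id = r.agent_id AND l.tier = r.tier. A NULL in a compared column never satisfies the condition.
- agent_id=4, tier=FL: 2 matching r row(s), so 2 row(s) emitted.
- agent_id=NULL, tier=MT: no r row matches, row kept with r columns NULL.
- agent_id=7, tier=GN: no r row matches, row kept with r columns NULL.
- agent_id=7, tier=FL: no r row matches, row kept with r columns NULL.
- agent_id=4, tier=FL: 2 matching r row(s), so 2 row(s) emitted.
- agent_id=3, tier=GN: no r row matches, row kept with r columns NULL.
- agent_id=3, tier=MT: no r row matches, row kept with r columns NULL.
Total: 4 matched + 5 padded = 9 rows.

9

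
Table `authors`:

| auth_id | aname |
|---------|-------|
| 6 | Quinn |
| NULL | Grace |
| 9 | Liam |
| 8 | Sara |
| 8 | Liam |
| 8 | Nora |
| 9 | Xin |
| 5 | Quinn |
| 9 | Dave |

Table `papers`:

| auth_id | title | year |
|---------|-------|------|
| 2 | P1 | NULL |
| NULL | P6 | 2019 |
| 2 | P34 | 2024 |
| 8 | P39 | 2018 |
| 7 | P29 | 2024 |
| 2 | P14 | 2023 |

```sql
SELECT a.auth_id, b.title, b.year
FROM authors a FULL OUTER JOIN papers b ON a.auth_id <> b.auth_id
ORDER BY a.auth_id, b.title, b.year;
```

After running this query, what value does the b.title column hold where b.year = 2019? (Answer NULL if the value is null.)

P6

FULL OUTER JOIN keeps every row from both sides; unmatched rows get NULL for the other side's columns.
Matching on a.auth_id <> b.auth_id. A NULL in a compared column never satisfies the condition.
Matched pairs: 37; unmatched a rows kept: 1; unmatched b rows kept: 1.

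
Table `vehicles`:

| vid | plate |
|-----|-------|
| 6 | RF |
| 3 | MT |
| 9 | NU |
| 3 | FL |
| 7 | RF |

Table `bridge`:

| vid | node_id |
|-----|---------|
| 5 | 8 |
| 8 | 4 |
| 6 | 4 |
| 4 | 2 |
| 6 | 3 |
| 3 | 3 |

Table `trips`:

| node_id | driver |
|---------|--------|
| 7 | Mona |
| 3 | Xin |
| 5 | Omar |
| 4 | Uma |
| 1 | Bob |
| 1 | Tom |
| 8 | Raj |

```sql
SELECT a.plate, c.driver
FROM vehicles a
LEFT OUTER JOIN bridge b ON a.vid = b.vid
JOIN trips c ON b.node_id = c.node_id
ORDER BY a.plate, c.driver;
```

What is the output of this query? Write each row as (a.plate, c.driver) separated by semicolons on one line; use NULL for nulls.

Evaluate left to right. First `vehicles a LEFT JOIN bridge b` on vid: 6 row(s).
Then INNER JOIN `trips c` on node_id: keep only rows whose b.node_id appears in c.

(FL, Xin); (MT, Xin); (RF, Uma); (RF, Xin)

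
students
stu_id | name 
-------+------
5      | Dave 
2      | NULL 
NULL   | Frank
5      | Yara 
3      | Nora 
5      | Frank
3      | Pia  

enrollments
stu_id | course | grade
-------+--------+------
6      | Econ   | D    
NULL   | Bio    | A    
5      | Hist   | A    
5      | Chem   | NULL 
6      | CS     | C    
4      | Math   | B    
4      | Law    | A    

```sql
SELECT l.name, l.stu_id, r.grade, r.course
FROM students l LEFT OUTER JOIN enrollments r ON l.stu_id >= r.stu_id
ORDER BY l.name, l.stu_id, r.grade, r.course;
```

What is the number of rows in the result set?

16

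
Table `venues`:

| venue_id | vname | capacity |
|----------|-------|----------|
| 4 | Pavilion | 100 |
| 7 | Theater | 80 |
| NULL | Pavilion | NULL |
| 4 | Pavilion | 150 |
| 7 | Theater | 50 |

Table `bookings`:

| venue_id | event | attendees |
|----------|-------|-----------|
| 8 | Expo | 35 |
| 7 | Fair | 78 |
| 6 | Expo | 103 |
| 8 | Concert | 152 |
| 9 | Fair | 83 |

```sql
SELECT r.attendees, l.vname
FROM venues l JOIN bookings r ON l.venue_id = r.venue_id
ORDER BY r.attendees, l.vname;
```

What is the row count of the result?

2

INNER JOIN keeps only pairs where the ON condition holds.
Matching on l.venue_id = r.venue_id. A NULL in a compared column never satisfies the condition.
Matched pairs: 2.
Total: 2 rows.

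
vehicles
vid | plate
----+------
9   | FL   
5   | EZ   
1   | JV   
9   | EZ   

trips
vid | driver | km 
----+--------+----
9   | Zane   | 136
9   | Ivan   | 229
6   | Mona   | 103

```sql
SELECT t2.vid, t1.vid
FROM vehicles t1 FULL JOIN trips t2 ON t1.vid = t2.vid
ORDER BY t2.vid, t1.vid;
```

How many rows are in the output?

7

FULL OUTER JOIN keeps every row from both sides; unmatched rows get NULL for the other side's columns.
Matching on t1.vid = t2.vid.
- t1 row (vid=9): matches 2 t2 row(s) → 2 output row(s).
- t1 row (vid=5): no match → kept, t2 columns NULL.
- t1 row (vid=1): no match → kept, t2 columns NULL.
- t1 row (vid=9): matches 2 t2 row(s) → 2 output row(s).
- 1 t2 row(s) had no t1 match → kept, t1 columns NULL.
Total: 4 matched + 3 padded = 7 rows.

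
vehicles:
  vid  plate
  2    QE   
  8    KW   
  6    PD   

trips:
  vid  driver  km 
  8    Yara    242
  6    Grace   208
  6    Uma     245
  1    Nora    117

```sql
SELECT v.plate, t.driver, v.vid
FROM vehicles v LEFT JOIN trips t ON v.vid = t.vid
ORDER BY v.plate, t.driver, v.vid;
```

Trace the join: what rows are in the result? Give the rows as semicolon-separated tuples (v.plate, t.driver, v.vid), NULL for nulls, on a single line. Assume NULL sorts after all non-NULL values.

LEFT JOIN keeps every row from `vehicles`; unmatched rows get NULL for `trips`'s columns.
Matching on v.vid = t.vid.
Matched pairs: 3; unmatched v rows kept: 1.

(KW, Yara, 8); (PD, Grace, 6); (PD, Uma, 6); (QE, NULL, 2)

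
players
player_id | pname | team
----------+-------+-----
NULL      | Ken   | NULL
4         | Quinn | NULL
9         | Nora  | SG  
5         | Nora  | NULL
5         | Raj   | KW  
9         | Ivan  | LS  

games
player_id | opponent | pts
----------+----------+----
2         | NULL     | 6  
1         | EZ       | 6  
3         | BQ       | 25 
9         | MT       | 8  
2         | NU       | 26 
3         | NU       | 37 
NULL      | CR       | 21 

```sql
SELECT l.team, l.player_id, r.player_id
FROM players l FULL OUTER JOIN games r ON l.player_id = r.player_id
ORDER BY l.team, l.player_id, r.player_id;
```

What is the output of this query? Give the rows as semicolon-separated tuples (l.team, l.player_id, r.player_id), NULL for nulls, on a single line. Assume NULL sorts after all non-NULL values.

(KW, 5, NULL); (LS, 9, 9); (SG, 9, 9); (NULL, 4, NULL); (NULL, 5, NULL); (NULL, NULL, 1); (NULL, NULL, 2); (NULL, NULL, 2); (NULL, NULL, 3); (NULL, NULL, 3); (NULL, NULL, NULL); (NULL, NULL, NULL)

FULL OUTER JOIN keeps every row from both sides; unmatched rows get NULL for the other side's columns.
Matching on l.player_id = r.player_id. A NULL in a compared column never satisfies the condition.
Matched pairs: 2; unmatched l rows kept: 4; unmatched r rows kept: 6.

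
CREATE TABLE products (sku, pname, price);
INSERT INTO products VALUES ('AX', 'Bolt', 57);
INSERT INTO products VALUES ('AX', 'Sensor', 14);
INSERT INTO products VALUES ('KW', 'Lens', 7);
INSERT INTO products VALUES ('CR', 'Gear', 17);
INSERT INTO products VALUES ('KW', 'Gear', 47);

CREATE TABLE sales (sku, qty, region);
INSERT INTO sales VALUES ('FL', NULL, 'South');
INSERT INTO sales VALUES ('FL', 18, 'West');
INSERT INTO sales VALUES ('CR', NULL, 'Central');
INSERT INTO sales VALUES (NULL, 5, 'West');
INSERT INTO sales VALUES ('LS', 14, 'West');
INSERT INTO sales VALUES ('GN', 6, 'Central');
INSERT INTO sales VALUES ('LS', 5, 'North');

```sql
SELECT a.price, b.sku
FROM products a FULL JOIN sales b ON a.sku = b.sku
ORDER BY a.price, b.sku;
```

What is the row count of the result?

FULL OUTER JOIN keeps every row from both sides; unmatched rows get NULL for the other side's columns.
Matching on a.sku = b.sku. A NULL in a compared column never satisfies the condition.
Matched pairs: 1; unmatched a rows kept: 4; unmatched b rows kept: 6.
Total: 1 matched + 10 padded = 11 rows.

11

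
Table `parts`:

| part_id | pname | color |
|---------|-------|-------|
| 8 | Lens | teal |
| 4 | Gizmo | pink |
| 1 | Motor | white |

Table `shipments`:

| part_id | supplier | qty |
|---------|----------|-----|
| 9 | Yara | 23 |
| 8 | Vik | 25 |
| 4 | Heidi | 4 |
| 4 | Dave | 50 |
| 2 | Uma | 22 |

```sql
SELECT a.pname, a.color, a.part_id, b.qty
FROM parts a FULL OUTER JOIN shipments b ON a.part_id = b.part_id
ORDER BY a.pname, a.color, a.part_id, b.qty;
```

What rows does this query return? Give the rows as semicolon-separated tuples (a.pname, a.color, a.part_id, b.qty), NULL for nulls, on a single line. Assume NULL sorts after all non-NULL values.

FULL OUTER JOIN keeps every row from both sides; unmatched rows get NULL for the other side's columns.
Matching on a.part_id = b.part_id.
Matched pairs: 3; unmatched a rows kept: 1; unmatched b rows kept: 2.

(Gizmo, pink, 4, 4); (Gizmo, pink, 4, 50); (Lens, teal, 8, 25); (Motor, white, 1, NULL); (NULL, NULL, NULL, 22); (NULL, NULL, NULL, 23)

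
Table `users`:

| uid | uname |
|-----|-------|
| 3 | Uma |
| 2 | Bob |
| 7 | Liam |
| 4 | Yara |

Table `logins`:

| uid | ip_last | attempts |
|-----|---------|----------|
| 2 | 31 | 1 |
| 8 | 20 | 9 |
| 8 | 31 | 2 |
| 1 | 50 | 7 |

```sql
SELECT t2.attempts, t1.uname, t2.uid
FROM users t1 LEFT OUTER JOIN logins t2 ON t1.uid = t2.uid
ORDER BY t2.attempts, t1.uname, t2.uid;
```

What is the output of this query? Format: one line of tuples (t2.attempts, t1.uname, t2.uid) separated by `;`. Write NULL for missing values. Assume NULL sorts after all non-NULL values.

LEFT JOIN keeps every row from `users`; unmatched rows get NULL for `logins`'s columns.
Matching on t1.uid = t2.uid.
- t1[0] uid=3 → no match; kept with NULLs on the t2 side.
- t1[1] uid=2 → 1 match(es) in t2 → 1 row(s).
- t1[2] uid=7 → no match; kept with NULLs on the t2 side.
- t1[3] uid=4 → no match; kept with NULLs on the t2 side.
After projecting and ordering:
t2.attempts | t1.uname | t2.uid
1 | Bob | 2
NULL | Liam | NULL
NULL | Uma | NULL
NULL | Yara | NULL

(1, Bob, 2); (NULL, Liam, NULL); (NULL, Uma, NULL); (NULL, Yara, NULL)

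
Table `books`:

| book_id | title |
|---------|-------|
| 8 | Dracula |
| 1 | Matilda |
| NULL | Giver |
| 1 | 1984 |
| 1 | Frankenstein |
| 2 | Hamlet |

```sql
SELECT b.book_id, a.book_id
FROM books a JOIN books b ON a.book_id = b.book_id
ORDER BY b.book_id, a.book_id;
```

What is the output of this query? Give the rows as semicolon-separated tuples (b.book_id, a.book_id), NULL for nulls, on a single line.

(1, 1); (1, 1); (1, 1); (1, 1); (1, 1); (1, 1); (1, 1); (1, 1); (1, 1); (2, 2); (8, 8)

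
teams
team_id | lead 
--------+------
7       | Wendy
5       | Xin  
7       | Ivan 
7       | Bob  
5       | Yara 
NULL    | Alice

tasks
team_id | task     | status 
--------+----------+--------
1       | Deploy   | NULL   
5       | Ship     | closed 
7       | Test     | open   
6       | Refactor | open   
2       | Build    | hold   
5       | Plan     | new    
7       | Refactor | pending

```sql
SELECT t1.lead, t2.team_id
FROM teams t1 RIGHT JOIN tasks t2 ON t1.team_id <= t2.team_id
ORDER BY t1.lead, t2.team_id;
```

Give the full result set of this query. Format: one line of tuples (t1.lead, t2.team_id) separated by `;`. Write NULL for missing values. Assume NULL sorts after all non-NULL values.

RIGHT JOIN keeps every row from `tasks`; unmatched rows get NULL for `teams`'s columns.
Matching on t1.team_id <= t2.team_id. A NULL in a compared column never satisfies the condition.
- t1 row (team_id=7): matches 2 t2 row(s) → 2 output row(s).
- t1 row (team_id=5): matches 5 t2 row(s) → 5 output row(s).
- t1 row (team_id=7): matches 2 t2 row(s) → 2 output row(s).
- t1 row (team_id=7): matches 2 t2 row(s) → 2 output row(s).
- t1 row (team_id=5): matches 5 t2 row(s) → 5 output row(s).
- t1 row (team_id=NULL): no match.
- plus 2 unmatched t2 row(s), each kept with NULL t1 columns.

(Bob, 7); (Bob, 7); (Ivan, 7); (Ivan, 7); (Wendy, 7); (Wendy, 7); (Xin, 5); (Xin, 5); (Xin, 6); (Xin, 7); (Xin, 7); (Yara, 5); (Yara, 5); (Yara, 6); (Yara, 7); (Yara, 7); (NULL, 1); (NULL, 2)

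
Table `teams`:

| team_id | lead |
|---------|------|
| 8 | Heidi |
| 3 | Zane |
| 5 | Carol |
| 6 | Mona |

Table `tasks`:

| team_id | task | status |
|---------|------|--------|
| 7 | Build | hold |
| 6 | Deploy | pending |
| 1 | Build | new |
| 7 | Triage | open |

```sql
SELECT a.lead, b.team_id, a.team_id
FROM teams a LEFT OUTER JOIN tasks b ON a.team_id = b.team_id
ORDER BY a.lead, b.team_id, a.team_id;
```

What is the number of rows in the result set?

LEFT JOIN keeps every row from `teams`; unmatched rows get NULL for `tasks`'s columns.
Matching on a.team_id = b.team_id.
Matched pairs: 1; unmatched a rows kept: 3.
Total: 1 matched + 3 padded = 4 rows.

4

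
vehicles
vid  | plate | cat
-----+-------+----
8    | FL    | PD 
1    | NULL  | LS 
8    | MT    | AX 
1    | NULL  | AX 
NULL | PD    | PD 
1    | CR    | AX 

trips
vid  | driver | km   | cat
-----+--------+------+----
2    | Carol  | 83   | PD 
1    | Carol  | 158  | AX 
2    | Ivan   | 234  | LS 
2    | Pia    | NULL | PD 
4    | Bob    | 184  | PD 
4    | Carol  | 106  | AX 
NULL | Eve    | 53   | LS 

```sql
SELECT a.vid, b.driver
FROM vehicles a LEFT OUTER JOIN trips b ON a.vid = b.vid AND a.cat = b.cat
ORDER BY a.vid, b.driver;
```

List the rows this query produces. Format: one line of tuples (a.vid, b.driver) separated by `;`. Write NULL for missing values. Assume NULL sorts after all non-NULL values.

LEFT JOIN keeps every row from `vehicles`; unmatched rows get NULL for `trips`'s columns.
Matching on a.vid = b.vid AND a.cat = b.cat. A NULL in a compared column never satisfies the condition.
- vid=8, cat=PD: no b row matches, row kept with b columns NULL.
- vid=1, cat=LS: no b row matches, row kept with b columns NULL.
- vid=8, cat=AX: no b row matches, row kept with b columns NULL.
- vid=1, cat=AX: 1 matching b row(s), so 1 row(s) emitted.
- vid=NULL, cat=PD: no b row matches, row kept with b columns NULL.
- vid=1, cat=AX: 1 matching b row(s), so 1 row(s) emitted.
After projecting and ordering:
a.vid | b.driver
1 | Carol
1 | Carol
1 | NULL
8 | NULL
8 | NULL
NULL | NULL

(1, Carol); (1, Carol); (1, NULL); (8, NULL); (8, NULL); (NULL, NULL)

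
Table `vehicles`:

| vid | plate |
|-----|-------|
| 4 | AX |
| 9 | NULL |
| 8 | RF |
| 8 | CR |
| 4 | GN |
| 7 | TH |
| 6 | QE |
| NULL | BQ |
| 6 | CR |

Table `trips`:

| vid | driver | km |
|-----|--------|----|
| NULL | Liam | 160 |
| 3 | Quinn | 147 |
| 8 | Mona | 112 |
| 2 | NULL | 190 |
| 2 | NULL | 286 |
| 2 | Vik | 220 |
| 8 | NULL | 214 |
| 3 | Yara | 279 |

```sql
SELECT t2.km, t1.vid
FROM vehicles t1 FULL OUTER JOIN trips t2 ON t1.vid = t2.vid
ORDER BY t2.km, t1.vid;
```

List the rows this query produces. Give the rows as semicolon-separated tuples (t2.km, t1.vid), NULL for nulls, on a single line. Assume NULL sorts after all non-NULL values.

(112, 8); (112, 8); (147, NULL); (160, NULL); (190, NULL); (214, 8); (214, 8); (220, NULL); (279, NULL); (286, NULL); (NULL, 4); (NULL, 4); (NULL, 6); (NULL, 6); (NULL, 7); (NULL, 9); (NULL, NULL)

FULL OUTER JOIN keeps every row from both sides; unmatched rows get NULL for the other side's columns.
Matching on t1.vid = t2.vid. A NULL in a compared column never satisfies the condition.
- t1[0] vid=4 → no match; kept with NULLs on the t2 side.
- t1[1] vid=9 → no match; kept with NULLs on the t2 side.
- t1[2] vid=8 → 2 match(es) in t2 → 2 row(s).
- t1[3] vid=8 → 2 match(es) in t2 → 2 row(s).
- t1[4] vid=4 → no match; kept with NULLs on the t2 side.
- t1[5] vid=7 → no match; kept with NULLs on the t2 side.
- t1[6] vid=6 → no match; kept with NULLs on the t2 side.
- t1[7] vid=NULL → no match; kept with NULLs on the t2 side.
- t1[8] vid=6 → no match; kept with NULLs on the t2 side.
- plus 6 unmatched t2 row(s), each kept with NULL t1 columns.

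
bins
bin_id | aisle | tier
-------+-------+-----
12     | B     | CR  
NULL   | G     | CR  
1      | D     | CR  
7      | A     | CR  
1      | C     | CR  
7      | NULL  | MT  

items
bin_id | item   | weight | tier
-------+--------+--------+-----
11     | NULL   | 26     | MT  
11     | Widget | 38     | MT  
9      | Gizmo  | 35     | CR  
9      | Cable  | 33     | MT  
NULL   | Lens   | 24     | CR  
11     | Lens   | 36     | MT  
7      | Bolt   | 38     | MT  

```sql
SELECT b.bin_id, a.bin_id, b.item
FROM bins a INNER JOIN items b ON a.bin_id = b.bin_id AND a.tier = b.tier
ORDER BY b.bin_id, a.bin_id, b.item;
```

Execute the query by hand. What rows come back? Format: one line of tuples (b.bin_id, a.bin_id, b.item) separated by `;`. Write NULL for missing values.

INNER JOIN keeps only pairs where the ON condition holds.
Matching on a.bin_id = b.bin_id AND a.tier = b.tier. A NULL in a compared column never satisfies the condition.
- a (bin_id=12, tier=CR) has no partner → excluded.
- a (bin_id=NULL, tier=CR) has no partner → excluded.
- a (bin_id=1, tier=CR) has no partner → excluded.
- a (bin_id=7, tier=CR) has no partner → excluded.
- a (bin_id=1, tier=CR) has no partner → excluded.
- a (bin_id=7, tier=MT) pairs with 1 row(s) of b.
After projecting and ordering:
b.bin_id | a.bin_id | b.item
7 | 7 | Bolt

(7, 7, Bolt)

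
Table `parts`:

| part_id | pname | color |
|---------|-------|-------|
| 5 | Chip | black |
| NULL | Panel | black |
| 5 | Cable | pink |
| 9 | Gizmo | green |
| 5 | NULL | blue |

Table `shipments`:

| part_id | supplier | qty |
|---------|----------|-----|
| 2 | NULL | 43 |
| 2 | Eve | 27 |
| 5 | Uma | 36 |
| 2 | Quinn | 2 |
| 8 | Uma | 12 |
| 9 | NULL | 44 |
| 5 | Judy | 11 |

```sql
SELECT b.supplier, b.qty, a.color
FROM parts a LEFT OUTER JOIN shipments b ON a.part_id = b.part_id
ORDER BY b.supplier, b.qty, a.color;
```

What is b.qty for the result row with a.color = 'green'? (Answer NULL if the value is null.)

LEFT JOIN keeps every row from `parts`; unmatched rows get NULL for `shipments`'s columns.
Matching on a.part_id = b.part_id. A NULL in a compared column never satisfies the condition.
Matched pairs: 7; unmatched a rows kept: 1.

44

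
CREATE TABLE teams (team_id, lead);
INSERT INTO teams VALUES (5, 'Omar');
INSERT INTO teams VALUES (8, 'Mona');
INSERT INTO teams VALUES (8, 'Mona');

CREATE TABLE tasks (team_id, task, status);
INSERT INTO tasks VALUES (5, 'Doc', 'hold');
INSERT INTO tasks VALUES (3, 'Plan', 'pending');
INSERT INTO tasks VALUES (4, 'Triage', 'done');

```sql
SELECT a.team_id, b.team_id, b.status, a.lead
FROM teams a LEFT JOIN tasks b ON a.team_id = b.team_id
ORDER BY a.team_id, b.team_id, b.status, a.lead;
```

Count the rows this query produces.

LEFT JOIN keeps every row from `teams`; unmatched rows get NULL for `tasks`'s columns.
Matching on a.team_id = b.team_id.
Matched pairs: 1; unmatched a rows kept: 2.
Total: 1 matched + 2 padded = 3 rows.

3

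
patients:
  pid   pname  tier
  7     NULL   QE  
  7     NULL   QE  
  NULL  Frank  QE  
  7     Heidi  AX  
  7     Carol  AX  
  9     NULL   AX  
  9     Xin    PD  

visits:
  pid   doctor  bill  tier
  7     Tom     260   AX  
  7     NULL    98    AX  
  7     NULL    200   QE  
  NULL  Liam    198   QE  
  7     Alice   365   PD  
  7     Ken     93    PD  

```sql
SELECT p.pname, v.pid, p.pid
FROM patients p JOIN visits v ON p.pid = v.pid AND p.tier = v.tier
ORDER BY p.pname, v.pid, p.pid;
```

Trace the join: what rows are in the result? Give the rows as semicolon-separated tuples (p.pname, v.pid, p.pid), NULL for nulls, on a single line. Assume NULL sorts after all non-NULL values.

INNER JOIN keeps only pairs where the ON condition holds.
Matching on p.pid = v.pid AND p.tier = v.tier. A NULL in a compared column never satisfies the condition.
Matched pairs: 6.

(Carol, 7, 7); (Carol, 7, 7); (Heidi, 7, 7); (Heidi, 7, 7); (NULL, 7, 7); (NULL, 7, 7)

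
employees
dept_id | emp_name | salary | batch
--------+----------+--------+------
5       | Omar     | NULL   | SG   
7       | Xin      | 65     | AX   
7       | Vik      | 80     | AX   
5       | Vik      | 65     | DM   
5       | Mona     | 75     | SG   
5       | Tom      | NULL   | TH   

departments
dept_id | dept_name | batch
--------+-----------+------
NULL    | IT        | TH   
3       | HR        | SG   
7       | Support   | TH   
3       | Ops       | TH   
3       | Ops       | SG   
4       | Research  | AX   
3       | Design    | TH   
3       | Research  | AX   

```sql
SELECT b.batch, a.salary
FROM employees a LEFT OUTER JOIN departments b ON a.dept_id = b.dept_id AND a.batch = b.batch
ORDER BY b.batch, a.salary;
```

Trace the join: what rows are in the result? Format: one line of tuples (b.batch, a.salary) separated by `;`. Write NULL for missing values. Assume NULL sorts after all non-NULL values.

(NULL, 65); (NULL, 65); (NULL, 75); (NULL, 80); (NULL, NULL); (NULL, NULL)

LEFT JOIN keeps every row from `employees`; unmatched rows get NULL for `departments`'s columns.
Matching on a.dept_id = b.dept_id AND a.batch = b.batch. A NULL in a compared column never satisfies the condition.
Matched pairs: 0; unmatched a rows kept: 6.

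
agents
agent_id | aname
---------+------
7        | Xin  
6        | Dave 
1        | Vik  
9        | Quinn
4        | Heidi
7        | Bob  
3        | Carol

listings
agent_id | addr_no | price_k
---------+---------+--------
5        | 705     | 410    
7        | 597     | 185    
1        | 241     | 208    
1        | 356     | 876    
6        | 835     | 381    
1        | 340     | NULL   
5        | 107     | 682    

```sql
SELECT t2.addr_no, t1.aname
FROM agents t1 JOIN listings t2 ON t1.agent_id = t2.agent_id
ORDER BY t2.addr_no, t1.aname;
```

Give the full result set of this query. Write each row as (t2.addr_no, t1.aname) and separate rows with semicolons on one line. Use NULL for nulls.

INNER JOIN keeps only pairs where the ON condition holds.
Matching on t1.agent_id = t2.agent_id.
- t1 (agent_id=7) pairs with 1 row(s) of t2.
- t1 (agent_id=6) pairs with 1 row(s) of t2.
- t1 (agent_id=1) pairs with 3 row(s) of t2.
- t1 (agent_id=9) has no partner → excluded.
- t1 (agent_id=4) has no partner → excluded.
- t1 (agent_id=7) pairs with 1 row(s) of t2.
- t1 (agent_id=3) has no partner → excluded.
After projecting and ordering:
t2.addr_no | t1.aname
241 | Vik
340 | Vik
356 | Vik
597 | Bob
597 | Xin
835 | Dave

(241, Vik); (340, Vik); (356, Vik); (597, Bob); (597, Xin); (835, Dave)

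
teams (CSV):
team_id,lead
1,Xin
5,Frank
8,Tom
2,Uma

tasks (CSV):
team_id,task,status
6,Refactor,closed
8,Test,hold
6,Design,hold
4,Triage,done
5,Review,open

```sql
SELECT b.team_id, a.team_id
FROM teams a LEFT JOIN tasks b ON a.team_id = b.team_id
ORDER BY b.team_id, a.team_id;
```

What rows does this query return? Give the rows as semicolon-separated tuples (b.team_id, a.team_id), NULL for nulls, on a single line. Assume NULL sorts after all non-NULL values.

(5, 5); (8, 8); (NULL, 1); (NULL, 2)

LEFT JOIN keeps every row from `teams`; unmatched rows get NULL for `tasks`'s columns.
Matching on a.team_id = b.team_id.
- a (team_id=1) has no partner → padded with NULL.
- a (team_id=5) pairs with 1 row(s) of b.
- a (team_id=8) pairs with 1 row(s) of b.
- a (team_id=2) has no partner → padded with NULL.
After projecting and ordering:
b.team_id | a.team_id
5 | 5
8 | 8
NULL | 1
NULL | 2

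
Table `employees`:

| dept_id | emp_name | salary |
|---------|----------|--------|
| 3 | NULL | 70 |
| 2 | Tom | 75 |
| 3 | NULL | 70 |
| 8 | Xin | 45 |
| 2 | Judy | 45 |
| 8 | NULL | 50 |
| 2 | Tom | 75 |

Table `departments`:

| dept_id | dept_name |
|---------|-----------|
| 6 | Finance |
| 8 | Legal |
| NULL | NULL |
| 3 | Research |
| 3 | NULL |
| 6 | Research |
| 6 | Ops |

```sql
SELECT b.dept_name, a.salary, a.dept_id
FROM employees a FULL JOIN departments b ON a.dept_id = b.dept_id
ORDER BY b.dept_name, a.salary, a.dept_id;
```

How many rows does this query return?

FULL OUTER JOIN keeps every row from both sides; unmatched rows get NULL for the other side's columns.
Matching on a.dept_id = b.dept_id. A NULL in a compared column never satisfies the condition.
Matched pairs: 6; unmatched a rows kept: 3; unmatched b rows kept: 4.
Total: 6 matched + 7 padded = 13 rows.

13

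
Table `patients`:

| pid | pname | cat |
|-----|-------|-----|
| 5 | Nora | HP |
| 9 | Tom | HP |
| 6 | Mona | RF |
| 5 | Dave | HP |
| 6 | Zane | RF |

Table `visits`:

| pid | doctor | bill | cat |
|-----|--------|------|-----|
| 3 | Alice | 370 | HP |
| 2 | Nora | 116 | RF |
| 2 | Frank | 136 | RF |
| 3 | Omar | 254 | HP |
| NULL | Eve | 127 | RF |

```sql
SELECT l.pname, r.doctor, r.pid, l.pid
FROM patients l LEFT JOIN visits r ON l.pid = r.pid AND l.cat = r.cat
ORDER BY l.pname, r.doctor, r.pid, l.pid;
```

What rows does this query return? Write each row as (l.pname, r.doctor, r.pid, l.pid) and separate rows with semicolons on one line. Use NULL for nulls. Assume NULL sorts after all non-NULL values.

(Dave, NULL, NULL, 5); (Mona, NULL, NULL, 6); (Nora, NULL, NULL, 5); (Tom, NULL, NULL, 9); (Zane, NULL, NULL, 6)

LEFT JOIN keeps every row from `patients`; unmatched rows get NULL for `visits`'s columns.
Matching on l.pid = r.pid AND l.cat = r.cat. A NULL in a compared column never satisfies the condition.
- l[0] pid=5, cat=HP → no match; kept with NULLs on the r side.
- l[1] pid=9, cat=HP → no match; kept with NULLs on the r side.
- l[2] pid=6, cat=RF → no match; kept with NULLs on the r side.
- l[3] pid=5, cat=HP → no match; kept with NULLs on the r side.
- l[4] pid=6, cat=RF → no match; kept with NULLs on the r side.
After projecting and ordering:
l.pname | r.doctor | r.pid | l.pid
Dave | NULL | NULL | 5
Mona | NULL | NULL | 6
Nora | NULL | NULL | 5
Tom | NULL | NULL | 9
Zane | NULL | NULL | 6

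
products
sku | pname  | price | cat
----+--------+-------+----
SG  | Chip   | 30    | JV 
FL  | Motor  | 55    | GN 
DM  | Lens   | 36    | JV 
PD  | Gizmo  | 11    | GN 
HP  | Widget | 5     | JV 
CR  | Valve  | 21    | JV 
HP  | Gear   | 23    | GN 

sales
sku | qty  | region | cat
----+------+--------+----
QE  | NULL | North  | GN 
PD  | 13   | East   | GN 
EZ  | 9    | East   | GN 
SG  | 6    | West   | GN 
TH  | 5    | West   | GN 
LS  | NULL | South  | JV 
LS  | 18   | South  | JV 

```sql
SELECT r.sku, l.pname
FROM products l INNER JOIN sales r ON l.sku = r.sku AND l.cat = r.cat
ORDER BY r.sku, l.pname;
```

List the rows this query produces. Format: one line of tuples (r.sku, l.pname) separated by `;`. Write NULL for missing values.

(PD, Gizmo)

INNER JOIN keeps only pairs where the ON condition holds.
Matching on l.sku = r.sku AND l.cat = r.cat.
Matched pairs: 1.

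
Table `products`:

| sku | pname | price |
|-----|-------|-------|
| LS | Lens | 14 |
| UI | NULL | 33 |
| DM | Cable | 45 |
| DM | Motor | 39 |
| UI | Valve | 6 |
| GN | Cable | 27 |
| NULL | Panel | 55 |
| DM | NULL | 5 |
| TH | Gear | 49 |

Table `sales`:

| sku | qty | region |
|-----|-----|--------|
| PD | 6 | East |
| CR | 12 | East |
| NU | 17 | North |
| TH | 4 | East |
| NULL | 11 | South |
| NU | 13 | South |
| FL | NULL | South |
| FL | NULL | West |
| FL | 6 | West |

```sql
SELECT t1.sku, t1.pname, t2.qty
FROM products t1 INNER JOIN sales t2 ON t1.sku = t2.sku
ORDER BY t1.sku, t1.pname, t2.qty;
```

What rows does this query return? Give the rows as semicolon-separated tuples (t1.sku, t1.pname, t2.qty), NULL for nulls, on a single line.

(TH, Gear, 4)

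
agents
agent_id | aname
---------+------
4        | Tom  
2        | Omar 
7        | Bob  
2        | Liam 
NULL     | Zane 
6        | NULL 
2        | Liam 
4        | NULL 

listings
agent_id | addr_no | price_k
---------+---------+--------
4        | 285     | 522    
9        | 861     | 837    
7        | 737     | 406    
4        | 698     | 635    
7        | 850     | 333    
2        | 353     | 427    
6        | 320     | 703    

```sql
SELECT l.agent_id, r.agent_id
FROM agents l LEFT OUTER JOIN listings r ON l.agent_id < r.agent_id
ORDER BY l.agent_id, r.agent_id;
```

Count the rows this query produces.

LEFT JOIN keeps every row from `agents`; unmatched rows get NULL for `listings`'s columns.
Matching on l.agent_id < r.agent_id. A NULL in a compared column never satisfies the condition.
- l row (agent_id=4): matches 4 r row(s) → 4 output row(s).
- l row (agent_id=2): matches 6 r row(s) → 6 output row(s).
- l row (agent_id=7): matches 1 r row(s) → 1 output row(s).
- l row (agent_id=2): matches 6 r row(s) → 6 output row(s).
- l row (agent_id=NULL): no match → kept, r columns NULL.
- l row (agent_id=6): matches 3 r row(s) → 3 output row(s).
- l row (agent_id=2): matches 6 r row(s) → 6 output row(s).
- l row (agent_id=4): matches 4 r row(s) → 4 output row(s).
Total: 30 matched + 1 padded = 31 rows.

31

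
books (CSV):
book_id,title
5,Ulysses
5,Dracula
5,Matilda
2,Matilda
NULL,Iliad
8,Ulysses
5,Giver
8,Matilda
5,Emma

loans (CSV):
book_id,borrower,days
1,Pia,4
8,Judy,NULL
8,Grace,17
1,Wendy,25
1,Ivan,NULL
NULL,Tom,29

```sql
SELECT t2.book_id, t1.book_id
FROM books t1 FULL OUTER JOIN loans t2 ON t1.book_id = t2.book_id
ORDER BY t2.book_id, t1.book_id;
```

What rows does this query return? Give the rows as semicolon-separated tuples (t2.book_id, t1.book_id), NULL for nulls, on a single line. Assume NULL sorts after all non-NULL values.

(1, NULL); (1, NULL); (1, NULL); (8, 8); (8, 8); (8, 8); (8, 8); (NULL, 2); (NULL, 5); (NULL, 5); (NULL, 5); (NULL, 5); (NULL, 5); (NULL, NULL); (NULL, NULL)

FULL OUTER JOIN keeps every row from both sides; unmatched rows get NULL for the other side's columns.
Matching on t1.book_id = t2.book_id. A NULL in a compared column never satisfies the condition.
- t1 (book_id=5) has no partner → padded with NULL.
- t1 (book_id=5) has no partner → padded with NULL.
- t1 (book_id=5) has no partner → padded with NULL.
- t1 (book_id=2) has no partner → padded with NULL.
- t1 (book_id=NULL) has no partner → padded with NULL.
- t1 (book_id=8) pairs with 2 row(s) of t2.
- t1 (book_id=5) has no partner → padded with NULL.
- t1 (book_id=8) pairs with 2 row(s) of t2.
- t1 (book_id=5) has no partner → padded with NULL.
- 4 row(s) from t2 found no t1 partner → padded with NULL.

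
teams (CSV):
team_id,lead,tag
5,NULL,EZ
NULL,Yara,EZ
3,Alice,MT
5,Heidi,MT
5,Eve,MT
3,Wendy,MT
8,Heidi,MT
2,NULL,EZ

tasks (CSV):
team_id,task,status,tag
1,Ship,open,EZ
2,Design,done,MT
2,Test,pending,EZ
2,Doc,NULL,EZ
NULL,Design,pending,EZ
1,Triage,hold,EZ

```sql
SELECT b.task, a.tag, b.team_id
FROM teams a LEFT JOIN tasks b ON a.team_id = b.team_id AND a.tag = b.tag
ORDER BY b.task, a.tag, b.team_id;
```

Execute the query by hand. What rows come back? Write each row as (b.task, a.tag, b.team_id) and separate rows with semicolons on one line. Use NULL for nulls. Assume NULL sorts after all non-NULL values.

(Doc, EZ, 2); (Test, EZ, 2); (NULL, EZ, NULL); (NULL, EZ, NULL); (NULL, MT, NULL); (NULL, MT, NULL); (NULL, MT, NULL); (NULL, MT, NULL); (NULL, MT, NULL)

LEFT JOIN keeps every row from `teams`; unmatched rows get NULL for `tasks`'s columns.
Matching on a.team_id = b.team_id AND a.tag = b.tag. A NULL in a compared column never satisfies the condition.
- team_id=5, tag=EZ: no b row matches, row kept with b columns NULL.
- team_id=NULL, tag=EZ: no b row matches, row kept with b columns NULL.
- team_id=3, tag=MT: no b row matches, row kept with b columns NULL.
- team_id=5, tag=MT: no b row matches, row kept with b columns NULL.
- team_id=5, tag=MT: no b row matches, row kept with b columns NULL.
- team_id=3, tag=MT: no b row matches, row kept with b columns NULL.
- team_id=8, tag=MT: no b row matches, row kept with b columns NULL.
- team_id=2, tag=EZ: 2 matching b row(s), so 2 row(s) emitted.
After projecting and ordering:
b.task | a.tag | b.team_id
Doc | EZ | 2
Test | EZ | 2
NULL | EZ | NULL
NULL | EZ | NULL
NULL | MT | NULL
NULL | MT | NULL
NULL | MT | NULL
NULL | MT | NULL
NULL | MT | NULL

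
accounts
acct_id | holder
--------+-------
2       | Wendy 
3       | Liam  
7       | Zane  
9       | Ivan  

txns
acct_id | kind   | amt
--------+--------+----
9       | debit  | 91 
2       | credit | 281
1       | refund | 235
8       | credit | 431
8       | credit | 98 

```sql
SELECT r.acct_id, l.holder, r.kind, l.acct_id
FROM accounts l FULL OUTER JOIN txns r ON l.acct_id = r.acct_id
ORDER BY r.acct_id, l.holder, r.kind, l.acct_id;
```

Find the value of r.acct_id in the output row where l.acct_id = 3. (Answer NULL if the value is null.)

NULL

FULL OUTER JOIN keeps every row from both sides; unmatched rows get NULL for the other side's columns.
Matching on l.acct_id = r.acct_id.
- l[0] acct_id=2 → 1 match(es) in r → 1 row(s).
- l[1] acct_id=3 → no match; kept with NULLs on the r side.
- l[2] acct_id=7 → no match; kept with NULLs on the r side.
- l[3] acct_id=9 → 1 match(es) in r → 1 row(s).
- 3 row(s) from r found no l partner → padded with NULL.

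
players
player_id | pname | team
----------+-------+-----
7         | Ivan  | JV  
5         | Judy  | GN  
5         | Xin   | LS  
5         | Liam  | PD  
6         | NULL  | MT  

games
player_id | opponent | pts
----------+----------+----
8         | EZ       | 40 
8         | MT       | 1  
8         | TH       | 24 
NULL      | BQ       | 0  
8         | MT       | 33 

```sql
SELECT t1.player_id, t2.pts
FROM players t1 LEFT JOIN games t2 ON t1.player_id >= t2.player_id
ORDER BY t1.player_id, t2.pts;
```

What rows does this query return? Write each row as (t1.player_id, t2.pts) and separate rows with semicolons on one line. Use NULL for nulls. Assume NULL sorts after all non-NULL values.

LEFT JOIN keeps every row from `players`; unmatched rows get NULL for `games`'s columns.
Matching on t1.player_id >= t2.player_id. A NULL in a compared column never satisfies the condition.
- t1[0] player_id=7 → no match; kept with NULLs on the t2 side.
- t1[1] player_id=5 → no match; kept with NULLs on the t2 side.
- t1[2] player_id=5 → no match; kept with NULLs on the t2 side.
- t1[3] player_id=5 → no match; kept with NULLs on the t2 side.
- t1[4] player_id=6 → no match; kept with NULLs on the t2 side.
After projecting and ordering:
t1.player_id | t2.pts
5 | NULL
5 | NULL
5 | NULL
6 | NULL
7 | NULL

(5, NULL); (5, NULL); (5, NULL); (6, NULL); (7, NULL)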